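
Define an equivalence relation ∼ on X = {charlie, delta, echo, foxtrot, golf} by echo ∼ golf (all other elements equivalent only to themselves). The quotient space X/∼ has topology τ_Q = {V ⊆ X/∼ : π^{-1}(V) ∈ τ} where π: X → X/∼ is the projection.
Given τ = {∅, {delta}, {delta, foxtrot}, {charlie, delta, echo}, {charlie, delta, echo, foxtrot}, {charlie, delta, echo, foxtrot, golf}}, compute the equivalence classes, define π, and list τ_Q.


X/∼ = {[charlie], [delta], [echo=golf], [foxtrot]}; |τ_Q| = 4.

Equivalence classes: [charlie], [delta], [echo=golf], [foxtrot].
Quotient map π: X → X/∼ sends charlie ↦ [charlie], delta ↦ [delta], echo ↦ [echo=golf], foxtrot ↦ [foxtrot], golf ↦ [echo=golf].
For each subset V ⊆ X/∼, compute π^{-1}(V) ⊆ X and check whether π^{-1}(V) ∈ τ. V is open in τ_Q iff π^{-1}(V) ∈ τ.
  V = {}: π^{-1}(V) = ∅ ∈ τ ✓.
  V = {[charlie]}: π^{-1}(V) = {charlie} ∉ τ ✗.
  V = {[delta]}: π^{-1}(V) = {delta} ∈ τ ✓.
  V = {[charlie], [delta]}: π^{-1}(V) = {charlie, delta} ∉ τ ✗.
  V = {[echo=golf]}: π^{-1}(V) = {echo, golf} ∉ τ ✗.
  V = {[charlie], [echo=golf]}: π^{-1}(V) = {charlie, echo, golf} ∉ τ ✗.
  V = {[delta], [echo=golf]}: π^{-1}(V) = {delta, echo, golf} ∉ τ ✗.
  V = {[charlie], [delta], [echo=golf]}: π^{-1}(V) = {charlie, delta, echo, golf} ∉ τ ✗.
  V = {[foxtrot]}: π^{-1}(V) = {foxtrot} ∉ τ ✗.
  V = {[charlie], [foxtrot]}: π^{-1}(V) = {charlie, foxtrot} ∉ τ ✗.
  V = {[delta], [foxtrot]}: π^{-1}(V) = {delta, foxtrot} ∈ τ ✓.
  V = {[charlie], [delta], [foxtrot]}: π^{-1}(V) = {charlie, delta, foxtrot} ∉ τ ✗.
  V = {[echo=golf], [foxtrot]}: π^{-1}(V) = {echo, foxtrot, golf} ∉ τ ✗.
  V = {[charlie], [echo=golf], [foxtrot]}: π^{-1}(V) = {charlie, echo, foxtrot, golf} ∉ τ ✗.
  V = {[delta], [echo=golf], [foxtrot]}: π^{-1}(V) = {delta, echo, foxtrot, golf} ∉ τ ✗.
  V = {[charlie], [delta], [echo=golf], [foxtrot]}: π^{-1}(V) = {charlie, delta, echo, foxtrot, golf} ∈ τ ✓.
Open sets in the quotient: τ_Q = {{}, {[delta]}, {[delta], [foxtrot]}, {[charlie], [delta], [echo=golf], [foxtrot]}} (4 elements).


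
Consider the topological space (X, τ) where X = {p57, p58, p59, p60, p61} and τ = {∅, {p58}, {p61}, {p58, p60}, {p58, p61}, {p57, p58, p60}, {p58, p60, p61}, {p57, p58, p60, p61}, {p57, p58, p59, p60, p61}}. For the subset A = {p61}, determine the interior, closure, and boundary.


int(A) = {p61}, cl(A) = {p59, p61}, ∂A = {p59}.

Closed sets in (X, τ) are complements of opens:
  closed(X, τ) = {∅, {p59}, {p57, p59}, {p59, p61}, {p57, p59, p60}, {p57, p59, p61}, {p57, p58, p59, p60}, {p57, p59, p60, p61}, {p57, p58, p59, p60, p61}}.
int(A) = ⋃ {U ∈ τ : U ⊆ A}. Opens contained in A: ∅, {p61}.
Taking the union of these: int(A) = {p61}.
cl(A) = ⋂ {C closed : A ⊆ C}. Closed sets containing A: {p59, p61}, {p57, p59, p61}, {p57, p59, p60, p61}, {p57, p58, p59, p60, p61}.
Intersecting these: cl(A) = {p59, p61}.
∂A = cl(A) ∖ int(A) = {p59, p61} ∖ {p61} = {p59}.


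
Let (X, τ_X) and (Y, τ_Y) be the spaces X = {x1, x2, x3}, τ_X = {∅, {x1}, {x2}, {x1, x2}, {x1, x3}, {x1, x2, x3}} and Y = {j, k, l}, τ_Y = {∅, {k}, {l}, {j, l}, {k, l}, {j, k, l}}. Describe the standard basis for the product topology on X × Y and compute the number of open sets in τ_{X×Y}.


Basis B = {∅ × ∅, {x1} × {k}, {x1} × {l}, {x2} × {k}, {x2} × {l}, {x1} × {j, l}, {x1} × {k, l}, {x1, x2} × {k}, {x1, x3} × {k}, {x1, x2} × {l}, {x1, x3} × {l}, {x2} × {j, l}, {x2} × {k, l}, {x1} × {j, k, l}, {x1, x2, x3} × {k}, {x1, x2, x3} × {l}, {x2} × {j, k, l}, {x1, x2} × {j, l}, {x1, x3} × {j, l}, {x1, x2} × {k, l}, {x1, x3} × {k, l}, {x1, x2} × {j, k, l}, {x1, x3} × {j, k, l}, {x1, x2, x3} × {j, l}, {x1, x2, x3} × {k, l}, {x1, x2, x3} × {j, k, l}}; |τ_{X×Y}| = 108.

Enumerate products U × V with U ∈ τ_X, V ∈ τ_Y (deduplicated):
  ∅ × ∅ = {} (∅)
  {x1} × {k} = {(x1,k)}
  {x1} × {l} = {(x1,l)}
  {x2} × {k} = {(x2,k)}
  {x2} × {l} = {(x2,l)}
  {x1} × {j, l} = {(x1,j), (x1,l)}
  {x1} × {k, l} = {(x1,k), (x1,l)}
  {x1, x2} × {k} = {(x1,k), (x2,k)}
  {x1, x3} × {k} = {(x1,k), (x3,k)}
  {x1, x2} × {l} = {(x1,l), (x2,l)}
  {x1, x3} × {l} = {(x1,l), (x3,l)}
  {x2} × {j, l} = {(x2,j), (x2,l)}
  {x2} × {k, l} = {(x2,k), (x2,l)}
  {x1} × {j, k, l} = {(x1,j), (x1,k), (x1,l)}
  {x1, x2, x3} × {k} = {(x1,k), (x2,k), (x3,k)}
  {x1, x2, x3} × {l} = {(x1,l), (x2,l), (x3,l)}
  {x2} × {j, k, l} = {(x2,j), (x2,k), (x2,l)}
  {x1, x2} × {j, l} = {(x1,j), (x1,l), (x2,j), (x2,l)}
  {x1, x3} × {j, l} = {(x1,j), (x1,l), (x3,j), (x3,l)}
  {x1, x2} × {k, l} = {(x1,k), (x1,l), (x2,k), (x2,l)}
  {x1, x3} × {k, l} = {(x1,k), (x1,l), (x3,k), (x3,l)}
  {x1, x2} × {j, k, l} = {(x1,j), (x1,k), (x1,l), (x2,j), (x2,k), (x2,l)}
  {x1, x3} × {j, k, l} = {(x1,j), (x1,k), (x1,l), (x3,j), (x3,k), (x3,l)}
  {x1, x2, x3} × {j, l} = {(x1,j), (x1,l), (x2,j), (x2,l), (x3,j), (x3,l)}
  {x1, x2, x3} × {k, l} = {(x1,k), (x1,l), (x2,k), (x2,l), (x3,k), (x3,l)}
  {x1, x2, x3} × {j, k, l} = {(x1,j), (x1,k), (x1,l), (x2,j), (x2,k), (x2,l), (x3,j), (x3,k), (x3,l)}
These 26 distinct sets form the basis B.
Close under arbitrary unions to get τ_{X×Y}; counting gives |τ_{X×Y}| = 108.


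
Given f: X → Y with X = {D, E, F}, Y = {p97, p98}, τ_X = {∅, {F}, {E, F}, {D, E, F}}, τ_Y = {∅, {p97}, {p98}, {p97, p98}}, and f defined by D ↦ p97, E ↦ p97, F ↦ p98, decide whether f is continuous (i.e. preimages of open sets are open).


f is NOT continuous.

Compute f^{-1}(U) for each U ∈ τ_Y:
  U = ∅: f^{-1}(U) = ∅ ∈ τ_X ✓.
  U = {p97}: f^{-1}(U) = {D, E} ∉ τ_X ✗.
  U = {p98}: f^{-1}(U) = {F} ∈ τ_X ✓.
  U = {p97, p98}: f^{-1}(U) = {D, E, F} ∈ τ_X ✓.
Found U = {p97} with f^{-1}(U) = {D, E} not in τ_X. Therefore f is NOT continuous.


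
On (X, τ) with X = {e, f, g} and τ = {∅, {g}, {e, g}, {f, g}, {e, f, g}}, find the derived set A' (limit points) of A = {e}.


A' = ∅

For each x ∈ X, list the open sets U ∈ τ with x ∈ U, then check whether U ∩ (A ∖ {x}) ≠ ∅ for every such U.
  x = e: open {e, g} ∋ x has {e, g} ∩ (A ∖ {e}) = ∅, so x is NOT a limit point.
  x = f: open {f, g} ∋ x has {f, g} ∩ (A ∖ {f}) = ∅, so x is NOT a limit point.
  x = g: open {g} ∋ x has {g} ∩ (A ∖ {g}) = ∅, so x is NOT a limit point.
Collecting: A' = ∅.


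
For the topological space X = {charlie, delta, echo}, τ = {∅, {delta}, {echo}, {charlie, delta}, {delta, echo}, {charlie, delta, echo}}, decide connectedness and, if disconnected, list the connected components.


(X, τ) is disconnected; components = [{echo}, {charlie, delta}].

Find clopen sets (U ∈ τ with X ∖ U ∈ τ):
  U = ∅, X ∖ U = {charlie, delta, echo} — both open, so U is clopen.
  U = {echo}, X ∖ U = {charlie, delta} — both open, so U is clopen.
  U = {charlie, delta}, X ∖ U = {echo} — both open, so U is clopen.
  U = {charlie, delta, echo}, X ∖ U = ∅ — both open, so U is clopen.
Nontrivial clopen(s) exist: e.g. {charlie, delta}. So (X, τ) is disconnected.
Compute connected components by grouping points that agree on all clopens:
  component: {echo}
  component: {charlie, delta}


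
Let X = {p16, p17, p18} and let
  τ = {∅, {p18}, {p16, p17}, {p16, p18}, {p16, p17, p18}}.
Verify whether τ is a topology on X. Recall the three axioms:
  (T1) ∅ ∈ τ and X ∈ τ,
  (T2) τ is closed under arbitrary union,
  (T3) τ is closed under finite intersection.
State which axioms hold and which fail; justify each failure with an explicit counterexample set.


τ is NOT a topology on X.

Axiom (T1): ∅ ∈ τ? Yes; X ∈ τ? Yes.
Axiom (T2/T3): check pairwise unions and intersections of members of τ.
Counterexample for (T3): {p16, p17} ∩ {p16, p18} = {p16} ∉ τ. Therefore τ is NOT a topology.


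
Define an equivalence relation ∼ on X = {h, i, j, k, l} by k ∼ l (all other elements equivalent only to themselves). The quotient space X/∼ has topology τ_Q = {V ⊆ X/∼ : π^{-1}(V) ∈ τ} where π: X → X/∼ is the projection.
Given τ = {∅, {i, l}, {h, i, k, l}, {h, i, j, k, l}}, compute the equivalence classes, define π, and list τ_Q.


X/∼ = {[h], [i], [j], [k=l]}; |τ_Q| = 3.

Equivalence classes: [h], [i], [j], [k=l].
Quotient map π: X → X/∼ sends h ↦ [h], i ↦ [i], j ↦ [j], k ↦ [k=l], l ↦ [k=l].
For each subset V ⊆ X/∼, compute π^{-1}(V) ⊆ X and check whether π^{-1}(V) ∈ τ. V is open in τ_Q iff π^{-1}(V) ∈ τ.
  V = {}: π^{-1}(V) = ∅ ∈ τ ✓.
  V = {[h]}: π^{-1}(V) = {h} ∉ τ ✗.
  V = {[i]}: π^{-1}(V) = {i} ∉ τ ✗.
  V = {[h], [i]}: π^{-1}(V) = {h, i} ∉ τ ✗.
  V = {[j]}: π^{-1}(V) = {j} ∉ τ ✗.
  V = {[h], [j]}: π^{-1}(V) = {h, j} ∉ τ ✗.
  V = {[i], [j]}: π^{-1}(V) = {i, j} ∉ τ ✗.
  V = {[h], [i], [j]}: π^{-1}(V) = {h, i, j} ∉ τ ✗.
  V = {[k=l]}: π^{-1}(V) = {k, l} ∉ τ ✗.
  V = {[h], [k=l]}: π^{-1}(V) = {h, k, l} ∉ τ ✗.
  V = {[i], [k=l]}: π^{-1}(V) = {i, k, l} ∉ τ ✗.
  V = {[h], [i], [k=l]}: π^{-1}(V) = {h, i, k, l} ∈ τ ✓.
  V = {[j], [k=l]}: π^{-1}(V) = {j, k, l} ∉ τ ✗.
  V = {[h], [j], [k=l]}: π^{-1}(V) = {h, j, k, l} ∉ τ ✗.
  V = {[i], [j], [k=l]}: π^{-1}(V) = {i, j, k, l} ∉ τ ✗.
  V = {[h], [i], [j], [k=l]}: π^{-1}(V) = {h, i, j, k, l} ∈ τ ✓.
Open sets in the quotient: τ_Q = {{}, {[h], [i], [k=l]}, {[h], [i], [j], [k=l]}} (3 elements).


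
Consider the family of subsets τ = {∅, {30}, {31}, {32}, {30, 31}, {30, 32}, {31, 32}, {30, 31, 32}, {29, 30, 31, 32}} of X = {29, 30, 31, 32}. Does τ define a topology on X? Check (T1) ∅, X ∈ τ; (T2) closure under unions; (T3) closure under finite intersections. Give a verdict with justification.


τ IS a topology on X.

Axiom (T1): ∅ ∈ τ? Yes; X ∈ τ? Yes.
Axiom (T2/T3): check pairwise unions and intersections of members of τ.
All pairwise intersections and unions checked — each lies in τ. Therefore τ satisfies (T1), (T2), (T3): it IS a topology on X.


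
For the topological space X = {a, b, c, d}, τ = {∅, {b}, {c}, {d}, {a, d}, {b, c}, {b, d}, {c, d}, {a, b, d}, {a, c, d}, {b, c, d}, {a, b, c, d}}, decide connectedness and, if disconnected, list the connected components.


(X, τ) is disconnected; components = [{b}, {c}, {a, d}].

Find clopen sets (U ∈ τ with X ∖ U ∈ τ):
  U = ∅, X ∖ U = {a, b, c, d} — both open, so U is clopen.
  U = {b}, X ∖ U = {a, c, d} — both open, so U is clopen.
  U = {c}, X ∖ U = {a, b, d} — both open, so U is clopen.
  U = {a, d}, X ∖ U = {b, c} — both open, so U is clopen.
  U = {b, c}, X ∖ U = {a, d} — both open, so U is clopen.
  U = {a, b, d}, X ∖ U = {c} — both open, so U is clopen.
  U = {a, c, d}, X ∖ U = {b} — both open, so U is clopen.
  U = {a, b, c, d}, X ∖ U = ∅ — both open, so U is clopen.
Nontrivial clopen(s) exist: e.g. {c}. So (X, τ) is disconnected.
Compute connected components by grouping points that agree on all clopens:
  component: {b}
  component: {c}
  component: {a, d}


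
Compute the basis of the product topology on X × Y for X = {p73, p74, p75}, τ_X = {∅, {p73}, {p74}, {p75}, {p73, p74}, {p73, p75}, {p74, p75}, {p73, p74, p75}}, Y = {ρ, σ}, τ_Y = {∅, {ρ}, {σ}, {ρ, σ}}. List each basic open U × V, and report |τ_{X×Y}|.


Basis B = {∅ × ∅, {p73} × {ρ}, {p73} × {σ}, {p74} × {ρ}, {p74} × {σ}, {p75} × {ρ}, {p75} × {σ}, {p73} × {ρ, σ}, {p73, p74} × {ρ}, {p73, p75} × {ρ}, {p73, p74} × {σ}, {p73, p75} × {σ}, {p74} × {ρ, σ}, {p74, p75} × {ρ}, {p74, p75} × {σ}, {p75} × {ρ, σ}, {p73, p74, p75} × {ρ}, {p73, p74, p75} × {σ}, {p73, p74} × {ρ, σ}, {p73, p75} × {ρ, σ}, {p74, p75} × {ρ, σ}, {p73, p74, p75} × {ρ, σ}}; |τ_{X×Y}| = 64.

Enumerate products U × V with U ∈ τ_X, V ∈ τ_Y (deduplicated):
  ∅ × ∅ = {} (∅)
  {p73} × {ρ} = {(p73,ρ)}
  {p73} × {σ} = {(p73,σ)}
  {p74} × {ρ} = {(p74,ρ)}
  {p74} × {σ} = {(p74,σ)}
  {p75} × {ρ} = {(p75,ρ)}
  {p75} × {σ} = {(p75,σ)}
  {p73} × {ρ, σ} = {(p73,ρ), (p73,σ)}
  {p73, p74} × {ρ} = {(p73,ρ), (p74,ρ)}
  {p73, p75} × {ρ} = {(p73,ρ), (p75,ρ)}
  {p73, p74} × {σ} = {(p73,σ), (p74,σ)}
  {p73, p75} × {σ} = {(p73,σ), (p75,σ)}
  {p74} × {ρ, σ} = {(p74,ρ), (p74,σ)}
  {p74, p75} × {ρ} = {(p74,ρ), (p75,ρ)}
  {p74, p75} × {σ} = {(p74,σ), (p75,σ)}
  {p75} × {ρ, σ} = {(p75,ρ), (p75,σ)}
  {p73, p74, p75} × {ρ} = {(p73,ρ), (p74,ρ), (p75,ρ)}
  {p73, p74, p75} × {σ} = {(p73,σ), (p74,σ), (p75,σ)}
  {p73, p74} × {ρ, σ} = {(p73,ρ), (p73,σ), (p74,ρ), (p74,σ)}
  {p73, p75} × {ρ, σ} = {(p73,ρ), (p73,σ), (p75,ρ), (p75,σ)}
  {p74, p75} × {ρ, σ} = {(p74,ρ), (p74,σ), (p75,ρ), (p75,σ)}
  {p73, p74, p75} × {ρ, σ} = {(p73,ρ), (p73,σ), (p74,ρ), (p74,σ), (p75,ρ), (p75,σ)}
These 22 distinct sets form the basis B.
Close under arbitrary unions to get τ_{X×Y}; counting gives |τ_{X×Y}| = 64.


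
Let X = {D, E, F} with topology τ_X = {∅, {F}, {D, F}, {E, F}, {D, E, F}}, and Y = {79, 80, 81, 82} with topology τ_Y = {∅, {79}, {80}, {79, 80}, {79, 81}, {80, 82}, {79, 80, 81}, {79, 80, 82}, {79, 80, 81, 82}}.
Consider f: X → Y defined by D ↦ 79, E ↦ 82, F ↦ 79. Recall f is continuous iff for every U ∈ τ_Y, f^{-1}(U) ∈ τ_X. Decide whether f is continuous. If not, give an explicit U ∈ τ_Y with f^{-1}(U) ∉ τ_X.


f is NOT continuous.

Compute f^{-1}(U) for each U ∈ τ_Y:
  U = ∅: f^{-1}(U) = ∅ ∈ τ_X ✓.
  U = {79}: f^{-1}(U) = {D, F} ∈ τ_X ✓.
  U = {80}: f^{-1}(U) = ∅ ∈ τ_X ✓.
  U = {79, 80}: f^{-1}(U) = {D, F} ∈ τ_X ✓.
  U = {79, 81}: f^{-1}(U) = {D, F} ∈ τ_X ✓.
  U = {80, 82}: f^{-1}(U) = {E} ∉ τ_X ✗.
  U = {79, 80, 81}: f^{-1}(U) = {D, F} ∈ τ_X ✓.
  U = {79, 80, 82}: f^{-1}(U) = {D, E, F} ∈ τ_X ✓.
  U = {79, 80, 81, 82}: f^{-1}(U) = {D, E, F} ∈ τ_X ✓.
Found U = {80, 82} with f^{-1}(U) = {E} not in τ_X. Therefore f is NOT continuous.


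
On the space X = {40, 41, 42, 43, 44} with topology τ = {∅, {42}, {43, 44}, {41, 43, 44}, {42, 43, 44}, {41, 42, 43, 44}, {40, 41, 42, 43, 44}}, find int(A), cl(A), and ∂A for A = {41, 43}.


int(A) = ∅, cl(A) = {40, 41, 43, 44}, ∂A = {40, 41, 43, 44}.

Closed sets in (X, τ) are complements of opens:
  closed(X, τ) = {∅, {40}, {40, 41}, {40, 42}, {40, 41, 42}, {40, 41, 43, 44}, {40, 41, 42, 43, 44}}.
int(A) = ⋃ {U ∈ τ : U ⊆ A}. Opens contained in A: ∅.
Taking the union of these: int(A) = ∅.
cl(A) = ⋂ {C closed : A ⊆ C}. Closed sets containing A: {40, 41, 43, 44}, {40, 41, 42, 43, 44}.
Intersecting these: cl(A) = {40, 41, 43, 44}.
∂A = cl(A) ∖ int(A) = {40, 41, 43, 44} ∖ ∅ = {40, 41, 43, 44}.


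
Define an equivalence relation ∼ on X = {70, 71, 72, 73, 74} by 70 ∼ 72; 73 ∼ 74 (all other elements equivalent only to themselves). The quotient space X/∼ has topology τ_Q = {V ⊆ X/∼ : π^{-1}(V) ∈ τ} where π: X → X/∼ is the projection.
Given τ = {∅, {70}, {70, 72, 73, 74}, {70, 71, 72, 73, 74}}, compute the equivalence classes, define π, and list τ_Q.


X/∼ = {[70=72], [71], [73=74]}; |τ_Q| = 3.

Equivalence classes: [70=72], [71], [73=74].
Quotient map π: X → X/∼ sends 70 ↦ [70=72], 71 ↦ [71], 72 ↦ [70=72], 73 ↦ [73=74], 74 ↦ [73=74].
For each subset V ⊆ X/∼, compute π^{-1}(V) ⊆ X and check whether π^{-1}(V) ∈ τ. V is open in τ_Q iff π^{-1}(V) ∈ τ.
  V = {}: π^{-1}(V) = ∅ ∈ τ ✓.
  V = {[70=72]}: π^{-1}(V) = {70, 72} ∉ τ ✗.
  V = {[71]}: π^{-1}(V) = {71} ∉ τ ✗.
  V = {[70=72], [71]}: π^{-1}(V) = {70, 71, 72} ∉ τ ✗.
  V = {[73=74]}: π^{-1}(V) = {73, 74} ∉ τ ✗.
  V = {[70=72], [73=74]}: π^{-1}(V) = {70, 72, 73, 74} ∈ τ ✓.
  V = {[71], [73=74]}: π^{-1}(V) = {71, 73, 74} ∉ τ ✗.
  V = {[70=72], [71], [73=74]}: π^{-1}(V) = {70, 71, 72, 73, 74} ∈ τ ✓.
Open sets in the quotient: τ_Q = {{}, {[70=72], [73=74]}, {[70=72], [71], [73=74]}} (3 elements).


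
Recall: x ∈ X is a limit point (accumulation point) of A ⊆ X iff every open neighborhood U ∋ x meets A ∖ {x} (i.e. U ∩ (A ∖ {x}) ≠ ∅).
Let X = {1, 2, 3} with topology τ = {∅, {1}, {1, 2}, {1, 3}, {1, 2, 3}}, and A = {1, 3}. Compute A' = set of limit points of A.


A' = {2, 3}

For each x ∈ X, list the open sets U ∈ τ with x ∈ U, then check whether U ∩ (A ∖ {x}) ≠ ∅ for every such U.
  x = 1: open {1} ∋ x has {1} ∩ (A ∖ {1}) = ∅, so x is NOT a limit point.
  x = 2: opens ∋ x are {1, 2}, {1, 2, 3}; each meets A ∖ {2}, so x IS a limit point.
  x = 3: opens ∋ x are {1, 3}, {1, 2, 3}; each meets A ∖ {3}, so x IS a limit point.
Collecting: A' = {2, 3}.


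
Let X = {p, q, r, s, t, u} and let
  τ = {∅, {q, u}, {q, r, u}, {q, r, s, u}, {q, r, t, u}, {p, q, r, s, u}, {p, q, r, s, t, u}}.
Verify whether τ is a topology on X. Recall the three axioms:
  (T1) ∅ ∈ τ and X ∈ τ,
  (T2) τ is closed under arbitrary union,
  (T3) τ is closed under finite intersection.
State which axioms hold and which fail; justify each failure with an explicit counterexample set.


τ is NOT a topology on X.

Axiom (T1): ∅ ∈ τ? Yes; X ∈ τ? Yes.
Axiom (T2/T3): check pairwise unions and intersections of members of τ.
Counterexample for (T2): {q, r, s, u} ∪ {q, r, t, u} = {q, r, s, t, u} ∉ τ. Therefore τ is NOT a topology.


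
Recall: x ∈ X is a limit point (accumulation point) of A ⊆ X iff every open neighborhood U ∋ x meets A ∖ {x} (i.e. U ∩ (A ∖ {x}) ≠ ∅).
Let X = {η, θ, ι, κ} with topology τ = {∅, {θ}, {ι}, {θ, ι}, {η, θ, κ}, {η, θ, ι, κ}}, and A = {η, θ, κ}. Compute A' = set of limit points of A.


A' = {η, κ}

For each x ∈ X, list the open sets U ∈ τ with x ∈ U, then check whether U ∩ (A ∖ {x}) ≠ ∅ for every such U.
  x = η: opens ∋ x are {η, θ, κ}, {η, θ, ι, κ}; each meets A ∖ {η}, so x IS a limit point.
  x = θ: open {θ} ∋ x has {θ} ∩ (A ∖ {θ}) = ∅, so x is NOT a limit point.
  x = ι: open {ι} ∋ x has {ι} ∩ (A ∖ {ι}) = ∅, so x is NOT a limit point.
  x = κ: opens ∋ x are {η, θ, κ}, {η, θ, ι, κ}; each meets A ∖ {κ}, so x IS a limit point.
Collecting: A' = {η, κ}.


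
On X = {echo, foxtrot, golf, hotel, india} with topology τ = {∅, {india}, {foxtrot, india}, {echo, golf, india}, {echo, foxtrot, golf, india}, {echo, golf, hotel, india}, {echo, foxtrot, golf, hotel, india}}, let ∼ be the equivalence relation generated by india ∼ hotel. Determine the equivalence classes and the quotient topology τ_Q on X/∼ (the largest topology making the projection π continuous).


X/∼ = {[echo], [foxtrot], [golf], [hotel=india]}; |τ_Q| = 3.

Equivalence classes: [echo], [foxtrot], [golf], [hotel=india].
Quotient map π: X → X/∼ sends echo ↦ [echo], foxtrot ↦ [foxtrot], golf ↦ [golf], hotel ↦ [hotel=india], india ↦ [hotel=india].
For each subset V ⊆ X/∼, compute π^{-1}(V) ⊆ X and check whether π^{-1}(V) ∈ τ. V is open in τ_Q iff π^{-1}(V) ∈ τ.
  V = {}: π^{-1}(V) = ∅ ∈ τ ✓.
  V = {[echo]}: π^{-1}(V) = {echo} ∉ τ ✗.
  V = {[foxtrot]}: π^{-1}(V) = {foxtrot} ∉ τ ✗.
  V = {[echo], [foxtrot]}: π^{-1}(V) = {echo, foxtrot} ∉ τ ✗.
  V = {[golf]}: π^{-1}(V) = {golf} ∉ τ ✗.
  V = {[echo], [golf]}: π^{-1}(V) = {echo, golf} ∉ τ ✗.
  V = {[foxtrot], [golf]}: π^{-1}(V) = {foxtrot, golf} ∉ τ ✗.
  V = {[echo], [foxtrot], [golf]}: π^{-1}(V) = {echo, foxtrot, golf} ∉ τ ✗.
  V = {[hotel=india]}: π^{-1}(V) = {hotel, india} ∉ τ ✗.
  V = {[echo], [hotel=india]}: π^{-1}(V) = {echo, hotel, india} ∉ τ ✗.
  V = {[foxtrot], [hotel=india]}: π^{-1}(V) = {foxtrot, hotel, india} ∉ τ ✗.
  V = {[echo], [foxtrot], [hotel=india]}: π^{-1}(V) = {echo, foxtrot, hotel, india} ∉ τ ✗.
  V = {[golf], [hotel=india]}: π^{-1}(V) = {golf, hotel, india} ∉ τ ✗.
  V = {[echo], [golf], [hotel=india]}: π^{-1}(V) = {echo, golf, hotel, india} ∈ τ ✓.
  V = {[foxtrot], [golf], [hotel=india]}: π^{-1}(V) = {foxtrot, golf, hotel, india} ∉ τ ✗.
  V = {[echo], [foxtrot], [golf], [hotel=india]}: π^{-1}(V) = {echo, foxtrot, golf, hotel, india} ∈ τ ✓.
Open sets in the quotient: τ_Q = {{}, {[echo], [golf], [hotel=india]}, {[echo], [foxtrot], [golf], [hotel=india]}} (3 elements).


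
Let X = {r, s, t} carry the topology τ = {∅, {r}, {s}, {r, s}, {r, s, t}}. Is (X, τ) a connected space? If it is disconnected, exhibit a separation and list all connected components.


(X, τ) is connected.

Find clopen sets (U ∈ τ with X ∖ U ∈ τ):
  U = ∅, X ∖ U = {r, s, t} — both open, so U is clopen.
  U = {r, s, t}, X ∖ U = ∅ — both open, so U is clopen.
Only trivial clopens (∅ and X) exist, so (X, τ) is connected.
Compute connected components by grouping points that agree on all clopens:
  component: {r, s, t}


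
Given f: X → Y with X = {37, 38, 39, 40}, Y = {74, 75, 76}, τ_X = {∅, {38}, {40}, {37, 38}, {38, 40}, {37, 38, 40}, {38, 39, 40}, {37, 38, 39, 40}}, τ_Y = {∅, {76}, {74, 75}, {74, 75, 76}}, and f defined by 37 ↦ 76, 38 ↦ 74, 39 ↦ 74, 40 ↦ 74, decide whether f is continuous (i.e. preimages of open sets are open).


f is NOT continuous.

Compute f^{-1}(U) for each U ∈ τ_Y:
  U = ∅: f^{-1}(U) = ∅ ∈ τ_X ✓.
  U = {76}: f^{-1}(U) = {37} ∉ τ_X ✗.
  U = {74, 75}: f^{-1}(U) = {38, 39, 40} ∈ τ_X ✓.
  U = {74, 75, 76}: f^{-1}(U) = {37, 38, 39, 40} ∈ τ_X ✓.
Found U = {76} with f^{-1}(U) = {37} not in τ_X. Therefore f is NOT continuous.


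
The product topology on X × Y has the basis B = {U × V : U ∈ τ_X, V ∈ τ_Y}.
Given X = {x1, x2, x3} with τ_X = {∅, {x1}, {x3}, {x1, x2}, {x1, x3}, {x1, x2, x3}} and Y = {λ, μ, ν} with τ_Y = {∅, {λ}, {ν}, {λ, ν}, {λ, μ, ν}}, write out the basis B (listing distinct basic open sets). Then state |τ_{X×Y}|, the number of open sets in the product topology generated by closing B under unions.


Basis B = {∅ × ∅, {x1} × {λ}, {x1} × {ν}, {x3} × {λ}, {x3} × {ν}, {x1} × {λ, ν}, {x1, x2} × {λ}, {x1, x3} × {λ}, {x1, x2} × {ν}, {x1, x3} × {ν}, {x3} × {λ, ν}, {x1} × {λ, μ, ν}, {x1, x2, x3} × {λ}, {x1, x2, x3} × {ν}, {x3} × {λ, μ, ν}, {x1, x2} × {λ, ν}, {x1, x3} × {λ, ν}, {x1, x2} × {λ, μ, ν}, {x1, x3} × {λ, μ, ν}, {x1, x2, x3} × {λ, ν}, {x1, x2, x3} × {λ, μ, ν}}; |τ_{X×Y}| = 70.

Enumerate products U × V with U ∈ τ_X, V ∈ τ_Y (deduplicated):
  ∅ × ∅ = {} (∅)
  {x1} × {λ} = {(x1,λ)}
  {x1} × {ν} = {(x1,ν)}
  {x3} × {λ} = {(x3,λ)}
  {x3} × {ν} = {(x3,ν)}
  {x1} × {λ, ν} = {(x1,λ), (x1,ν)}
  {x1, x2} × {λ} = {(x1,λ), (x2,λ)}
  {x1, x3} × {λ} = {(x1,λ), (x3,λ)}
  {x1, x2} × {ν} = {(x1,ν), (x2,ν)}
  {x1, x3} × {ν} = {(x1,ν), (x3,ν)}
  {x3} × {λ, ν} = {(x3,λ), (x3,ν)}
  {x1} × {λ, μ, ν} = {(x1,λ), (x1,μ), (x1,ν)}
  {x1, x2, x3} × {λ} = {(x1,λ), (x2,λ), (x3,λ)}
  {x1, x2, x3} × {ν} = {(x1,ν), (x2,ν), (x3,ν)}
  {x3} × {λ, μ, ν} = {(x3,λ), (x3,μ), (x3,ν)}
  {x1, x2} × {λ, ν} = {(x1,λ), (x1,ν), (x2,λ), (x2,ν)}
  {x1, x3} × {λ, ν} = {(x1,λ), (x1,ν), (x3,λ), (x3,ν)}
  {x1, x2} × {λ, μ, ν} = {(x1,λ), (x1,μ), (x1,ν), (x2,λ), (x2,μ), (x2,ν)}
  {x1, x3} × {λ, μ, ν} = {(x1,λ), (x1,μ), (x1,ν), (x3,λ), (x3,μ), (x3,ν)}
  {x1, x2, x3} × {λ, ν} = {(x1,λ), (x1,ν), (x2,λ), (x2,ν), (x3,λ), (x3,ν)}
  {x1, x2, x3} × {λ, μ, ν} = {(x1,λ), (x1,μ), (x1,ν), (x2,λ), (x2,μ), (x2,ν), (x3,λ), (x3,μ), (x3,ν)}
These 21 distinct sets form the basis B.
Close under arbitrary unions to get τ_{X×Y}; counting gives |τ_{X×Y}| = 70.


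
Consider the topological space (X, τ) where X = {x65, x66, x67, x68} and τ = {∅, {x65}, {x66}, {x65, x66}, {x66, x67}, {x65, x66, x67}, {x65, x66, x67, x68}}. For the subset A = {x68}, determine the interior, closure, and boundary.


int(A) = ∅, cl(A) = {x68}, ∂A = {x68}.

Closed sets in (X, τ) are complements of opens:
  closed(X, τ) = {∅, {x68}, {x65, x68}, {x67, x68}, {x65, x67, x68}, {x66, x67, x68}, {x65, x66, x67, x68}}.
int(A) = ⋃ {U ∈ τ : U ⊆ A}. Opens contained in A: ∅.
Taking the union of these: int(A) = ∅.
cl(A) = ⋂ {C closed : A ⊆ C}. Closed sets containing A: {x68}, {x65, x68}, {x67, x68}, {x65, x67, x68}, {x66, x67, x68}, {x65, x66, x67, x68}.
Intersecting these: cl(A) = {x68}.
∂A = cl(A) ∖ int(A) = {x68} ∖ ∅ = {x68}.


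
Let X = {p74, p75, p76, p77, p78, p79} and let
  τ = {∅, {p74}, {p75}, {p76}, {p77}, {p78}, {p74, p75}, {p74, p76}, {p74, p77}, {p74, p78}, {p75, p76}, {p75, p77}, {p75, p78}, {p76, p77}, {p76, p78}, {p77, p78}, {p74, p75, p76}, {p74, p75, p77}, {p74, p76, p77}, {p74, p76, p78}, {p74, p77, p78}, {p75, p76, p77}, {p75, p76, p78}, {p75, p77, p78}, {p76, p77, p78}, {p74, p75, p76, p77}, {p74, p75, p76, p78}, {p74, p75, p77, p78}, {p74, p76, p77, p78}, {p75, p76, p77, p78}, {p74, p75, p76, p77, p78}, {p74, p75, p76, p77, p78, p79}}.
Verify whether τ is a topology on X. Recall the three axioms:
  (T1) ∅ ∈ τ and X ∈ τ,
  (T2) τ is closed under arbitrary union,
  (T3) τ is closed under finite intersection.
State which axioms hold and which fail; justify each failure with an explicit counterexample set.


τ is NOT a topology on X.

Axiom (T1): ∅ ∈ τ? Yes; X ∈ τ? Yes.
Axiom (T2/T3): check pairwise unions and intersections of members of τ.
Counterexample for (T2): {p74} ∪ {p75, p78} = {p74, p75, p78} ∉ τ. Therefore τ is NOT a topology.


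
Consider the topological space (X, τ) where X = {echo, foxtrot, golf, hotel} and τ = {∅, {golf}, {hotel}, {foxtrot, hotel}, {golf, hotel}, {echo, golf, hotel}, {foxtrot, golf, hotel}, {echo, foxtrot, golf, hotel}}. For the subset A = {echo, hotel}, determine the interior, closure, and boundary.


int(A) = {hotel}, cl(A) = {echo, foxtrot, hotel}, ∂A = {echo, foxtrot}.

Closed sets in (X, τ) are complements of opens:
  closed(X, τ) = {∅, {echo}, {foxtrot}, {echo, foxtrot}, {echo, golf}, {echo, foxtrot, golf}, {echo, foxtrot, hotel}, {echo, foxtrot, golf, hotel}}.
int(A) = ⋃ {U ∈ τ : U ⊆ A}. Opens contained in A: ∅, {hotel}.
Taking the union of these: int(A) = {hotel}.
cl(A) = ⋂ {C closed : A ⊆ C}. Closed sets containing A: {echo, foxtrot, hotel}, {echo, foxtrot, golf, hotel}.
Intersecting these: cl(A) = {echo, foxtrot, hotel}.
∂A = cl(A) ∖ int(A) = {echo, foxtrot, hotel} ∖ {hotel} = {echo, foxtrot}.


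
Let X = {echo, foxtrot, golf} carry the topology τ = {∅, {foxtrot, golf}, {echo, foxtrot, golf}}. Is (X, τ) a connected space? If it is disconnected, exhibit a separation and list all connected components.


(X, τ) is connected.

Find clopen sets (U ∈ τ with X ∖ U ∈ τ):
  U = ∅, X ∖ U = {echo, foxtrot, golf} — both open, so U is clopen.
  U = {echo, foxtrot, golf}, X ∖ U = ∅ — both open, so U is clopen.
Only trivial clopens (∅ and X) exist, so (X, τ) is connected.
Compute connected components by grouping points that agree on all clopens:
  component: {echo, foxtrot, golf}


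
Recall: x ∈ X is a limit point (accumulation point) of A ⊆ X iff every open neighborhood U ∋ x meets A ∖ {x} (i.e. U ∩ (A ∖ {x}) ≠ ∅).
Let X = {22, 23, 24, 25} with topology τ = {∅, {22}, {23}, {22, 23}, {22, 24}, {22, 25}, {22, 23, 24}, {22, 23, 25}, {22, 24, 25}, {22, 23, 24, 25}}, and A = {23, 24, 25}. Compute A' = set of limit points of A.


A' = ∅

For each x ∈ X, list the open sets U ∈ τ with x ∈ U, then check whether U ∩ (A ∖ {x}) ≠ ∅ for every such U.
  x = 22: open {22} ∋ x has {22} ∩ (A ∖ {22}) = ∅, so x is NOT a limit point.
  x = 23: open {23} ∋ x has {23} ∩ (A ∖ {23}) = ∅, so x is NOT a limit point.
  x = 24: open {22, 24} ∋ x has {22, 24} ∩ (A ∖ {24}) = ∅, so x is NOT a limit point.
  x = 25: open {22, 25} ∋ x has {22, 25} ∩ (A ∖ {25}) = ∅, so x is NOT a limit point.
Collecting: A' = ∅.


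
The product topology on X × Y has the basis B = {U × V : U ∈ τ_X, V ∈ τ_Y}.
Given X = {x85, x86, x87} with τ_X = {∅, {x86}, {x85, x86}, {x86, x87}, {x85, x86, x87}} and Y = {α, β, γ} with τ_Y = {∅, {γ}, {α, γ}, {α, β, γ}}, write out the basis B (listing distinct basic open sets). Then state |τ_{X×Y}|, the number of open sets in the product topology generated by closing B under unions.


Basis B = {∅ × ∅, {x86} × {γ}, {x85, x86} × {γ}, {x86} × {α, γ}, {x86, x87} × {γ}, {x85, x86, x87} × {γ}, {x86} × {α, β, γ}, {x85, x86} × {α, γ}, {x86, x87} × {α, γ}, {x85, x86} × {α, β, γ}, {x85, x86, x87} × {α, γ}, {x86, x87} × {α, β, γ}, {x85, x86, x87} × {α, β, γ}}; |τ_{X×Y}| = 30.

Enumerate products U × V with U ∈ τ_X, V ∈ τ_Y (deduplicated):
  ∅ × ∅ = {} (∅)
  {x86} × {γ} = {(x86,γ)}
  {x85, x86} × {γ} = {(x85,γ), (x86,γ)}
  {x86} × {α, γ} = {(x86,α), (x86,γ)}
  {x86, x87} × {γ} = {(x86,γ), (x87,γ)}
  {x85, x86, x87} × {γ} = {(x85,γ), (x86,γ), (x87,γ)}
  {x86} × {α, β, γ} = {(x86,α), (x86,β), (x86,γ)}
  {x85, x86} × {α, γ} = {(x85,α), (x85,γ), (x86,α), (x86,γ)}
  {x86, x87} × {α, γ} = {(x86,α), (x86,γ), (x87,α), (x87,γ)}
  {x85, x86} × {α, β, γ} = {(x85,α), (x85,β), (x85,γ), (x86,α), (x86,β), (x86,γ)}
  {x85, x86, x87} × {α, γ} = {(x85,α), (x85,γ), (x86,α), (x86,γ), (x87,α), (x87,γ)}
  {x86, x87} × {α, β, γ} = {(x86,α), (x86,β), (x86,γ), (x87,α), (x87,β), (x87,γ)}
  {x85, x86, x87} × {α, β, γ} = {(x85,α), (x85,β), (x85,γ), (x86,α), (x86,β), (x86,γ), (x87,α), (x87,β), (x87,γ)}
These 13 distinct sets form the basis B.
Close under arbitrary unions to get τ_{X×Y}; counting gives |τ_{X×Y}| = 30.


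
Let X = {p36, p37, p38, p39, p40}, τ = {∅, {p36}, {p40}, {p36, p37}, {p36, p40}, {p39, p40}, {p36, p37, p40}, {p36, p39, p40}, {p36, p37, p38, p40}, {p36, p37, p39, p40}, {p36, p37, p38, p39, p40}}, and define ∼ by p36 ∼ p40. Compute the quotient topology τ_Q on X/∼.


X/∼ = {[p36=p40], [p37], [p38], [p39]}; |τ_Q| = 7.

Equivalence classes: [p36=p40], [p37], [p38], [p39].
Quotient map π: X → X/∼ sends p36 ↦ [p36=p40], p37 ↦ [p37], p38 ↦ [p38], p39 ↦ [p39], p40 ↦ [p36=p40].
For each subset V ⊆ X/∼, compute π^{-1}(V) ⊆ X and check whether π^{-1}(V) ∈ τ. V is open in τ_Q iff π^{-1}(V) ∈ τ.
  V = {}: π^{-1}(V) = ∅ ∈ τ ✓.
  V = {[p36=p40]}: π^{-1}(V) = {p36, p40} ∈ τ ✓.
  V = {[p37]}: π^{-1}(V) = {p37} ∉ τ ✗.
  V = {[p36=p40], [p37]}: π^{-1}(V) = {p36, p37, p40} ∈ τ ✓.
  V = {[p38]}: π^{-1}(V) = {p38} ∉ τ ✗.
  V = {[p36=p40], [p38]}: π^{-1}(V) = {p36, p38, p40} ∉ τ ✗.
  V = {[p37], [p38]}: π^{-1}(V) = {p37, p38} ∉ τ ✗.
  V = {[p36=p40], [p37], [p38]}: π^{-1}(V) = {p36, p37, p38, p40} ∈ τ ✓.
  V = {[p39]}: π^{-1}(V) = {p39} ∉ τ ✗.
  V = {[p36=p40], [p39]}: π^{-1}(V) = {p36, p39, p40} ∈ τ ✓.
  V = {[p37], [p39]}: π^{-1}(V) = {p37, p39} ∉ τ ✗.
  V = {[p36=p40], [p37], [p39]}: π^{-1}(V) = {p36, p37, p39, p40} ∈ τ ✓.
  V = {[p38], [p39]}: π^{-1}(V) = {p38, p39} ∉ τ ✗.
  V = {[p36=p40], [p38], [p39]}: π^{-1}(V) = {p36, p38, p39, p40} ∉ τ ✗.
  V = {[p37], [p38], [p39]}: π^{-1}(V) = {p37, p38, p39} ∉ τ ✗.
  V = {[p36=p40], [p37], [p38], [p39]}: π^{-1}(V) = {p36, p37, p38, p39, p40} ∈ τ ✓.
Open sets in the quotient: τ_Q = {{}, {[p36=p40]}, {[p36=p40], [p37]}, {[p36=p40], [p37], [p38]}, {[p36=p40], [p39]}, {[p36=p40], [p37], [p39]}, {[p36=p40], [p37], [p38], [p39]}} (7 elements).


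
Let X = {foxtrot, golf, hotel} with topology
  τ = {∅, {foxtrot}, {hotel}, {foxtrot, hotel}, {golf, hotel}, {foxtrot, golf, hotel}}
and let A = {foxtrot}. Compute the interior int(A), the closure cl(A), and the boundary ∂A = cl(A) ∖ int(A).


int(A) = {foxtrot}, cl(A) = {foxtrot}, ∂A = ∅.

Closed sets in (X, τ) are complements of opens:
  closed(X, τ) = {∅, {foxtrot}, {golf}, {foxtrot, golf}, {golf, hotel}, {foxtrot, golf, hotel}}.
int(A) = ⋃ {U ∈ τ : U ⊆ A}. Opens contained in A: ∅, {foxtrot}.
Taking the union of these: int(A) = {foxtrot}.
cl(A) = ⋂ {C closed : A ⊆ C}. Closed sets containing A: {foxtrot}, {foxtrot, golf}, {foxtrot, golf, hotel}.
Intersecting these: cl(A) = {foxtrot}.
∂A = cl(A) ∖ int(A) = {foxtrot} ∖ {foxtrot} = ∅.


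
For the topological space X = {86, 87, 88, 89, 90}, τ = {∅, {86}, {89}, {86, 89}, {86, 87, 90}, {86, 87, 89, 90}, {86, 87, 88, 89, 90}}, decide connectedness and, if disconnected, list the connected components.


(X, τ) is connected.

Find clopen sets (U ∈ τ with X ∖ U ∈ τ):
  U = ∅, X ∖ U = {86, 87, 88, 89, 90} — both open, so U is clopen.
  U = {86, 87, 88, 89, 90}, X ∖ U = ∅ — both open, so U is clopen.
Only trivial clopens (∅ and X) exist, so (X, τ) is connected.
Compute connected components by grouping points that agree on all clopens:
  component: {86, 87, 88, 89, 90}


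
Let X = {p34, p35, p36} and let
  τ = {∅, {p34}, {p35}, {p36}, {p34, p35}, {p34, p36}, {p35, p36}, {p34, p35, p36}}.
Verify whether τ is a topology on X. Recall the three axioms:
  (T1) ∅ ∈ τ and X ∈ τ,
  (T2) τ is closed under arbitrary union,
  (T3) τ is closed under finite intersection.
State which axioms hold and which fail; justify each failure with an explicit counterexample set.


τ IS a topology on X.

Axiom (T1): ∅ ∈ τ? Yes; X ∈ τ? Yes.
Axiom (T2/T3): check pairwise unions and intersections of members of τ.
All pairwise intersections and unions checked — each lies in τ. Therefore τ satisfies (T1), (T2), (T3): it IS a topology on X.


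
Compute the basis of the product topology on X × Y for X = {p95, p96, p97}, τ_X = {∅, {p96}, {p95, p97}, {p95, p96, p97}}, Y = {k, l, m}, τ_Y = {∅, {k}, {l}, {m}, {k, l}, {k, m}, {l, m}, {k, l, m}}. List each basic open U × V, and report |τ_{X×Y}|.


Basis B = {∅ × ∅, {p96} × {k}, {p96} × {l}, {p96} × {m}, {p95, p97} × {k}, {p95, p97} × {l}, {p95, p97} × {m}, {p96} × {k, l}, {p96} × {k, m}, {p96} × {l, m}, {p95, p96, p97} × {k}, {p95, p96, p97} × {l}, {p95, p96, p97} × {m}, {p96} × {k, l, m}, {p95, p97} × {k, l}, {p95, p97} × {k, m}, {p95, p97} × {l, m}, {p95, p97} × {k, l, m}, {p95, p96, p97} × {k, l}, {p95, p96, p97} × {k, m}, {p95, p96, p97} × {l, m}, {p95, p96, p97} × {k, l, m}}; |τ_{X×Y}| = 64.

Enumerate products U × V with U ∈ τ_X, V ∈ τ_Y (deduplicated):
  ∅ × ∅ = {} (∅)
  {p96} × {k} = {(p96,k)}
  {p96} × {l} = {(p96,l)}
  {p96} × {m} = {(p96,m)}
  {p95, p97} × {k} = {(p95,k), (p97,k)}
  {p95, p97} × {l} = {(p95,l), (p97,l)}
  {p95, p97} × {m} = {(p95,m), (p97,m)}
  {p96} × {k, l} = {(p96,k), (p96,l)}
  {p96} × {k, m} = {(p96,k), (p96,m)}
  {p96} × {l, m} = {(p96,l), (p96,m)}
  {p95, p96, p97} × {k} = {(p95,k), (p96,k), (p97,k)}
  {p95, p96, p97} × {l} = {(p95,l), (p96,l), (p97,l)}
  {p95, p96, p97} × {m} = {(p95,m), (p96,m), (p97,m)}
  {p96} × {k, l, m} = {(p96,k), (p96,l), (p96,m)}
  {p95, p97} × {k, l} = {(p95,k), (p95,l), (p97,k), (p97,l)}
  {p95, p97} × {k, m} = {(p95,k), (p95,m), (p97,k), (p97,m)}
  {p95, p97} × {l, m} = {(p95,l), (p95,m), (p97,l), (p97,m)}
  {p95, p97} × {k, l, m} = {(p95,k), (p95,l), (p95,m), (p97,k), (p97,l), (p97,m)}
  {p95, p96, p97} × {k, l} = {(p95,k), (p95,l), (p96,k), (p96,l), (p97,k), (p97,l)}
  {p95, p96, p97} × {k, m} = {(p95,k), (p95,m), (p96,k), (p96,m), (p97,k), (p97,m)}
  {p95, p96, p97} × {l, m} = {(p95,l), (p95,m), (p96,l), (p96,m), (p97,l), (p97,m)}
  {p95, p96, p97} × {k, l, m} = {(p95,k), (p95,l), (p95,m), (p96,k), (p96,l), (p96,m), (p97,k), (p97,l), (p97,m)}
These 22 distinct sets form the basis B.
Close under arbitrary unions to get τ_{X×Y}; counting gives |τ_{X×Y}| = 64.


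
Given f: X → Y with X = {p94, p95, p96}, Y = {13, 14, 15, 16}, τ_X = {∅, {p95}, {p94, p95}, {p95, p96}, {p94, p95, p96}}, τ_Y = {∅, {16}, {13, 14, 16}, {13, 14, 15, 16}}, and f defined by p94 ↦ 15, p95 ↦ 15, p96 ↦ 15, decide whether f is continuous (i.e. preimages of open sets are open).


f IS continuous.

Compute f^{-1}(U) for each U ∈ τ_Y:
  U = ∅: f^{-1}(U) = ∅ ∈ τ_X ✓.
  U = {16}: f^{-1}(U) = ∅ ∈ τ_X ✓.
  U = {13, 14, 16}: f^{-1}(U) = ∅ ∈ τ_X ✓.
  U = {13, 14, 15, 16}: f^{-1}(U) = {p94, p95, p96} ∈ τ_X ✓.
Every preimage lies in τ_X, so f IS continuous.


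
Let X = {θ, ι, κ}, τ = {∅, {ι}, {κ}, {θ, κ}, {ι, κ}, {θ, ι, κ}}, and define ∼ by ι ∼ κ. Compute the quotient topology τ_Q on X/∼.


X/∼ = {[θ], [ι=κ]}; |τ_Q| = 3.

Equivalence classes: [θ], [ι=κ].
Quotient map π: X → X/∼ sends θ ↦ [θ], ι ↦ [ι=κ], κ ↦ [ι=κ].
For each subset V ⊆ X/∼, compute π^{-1}(V) ⊆ X and check whether π^{-1}(V) ∈ τ. V is open in τ_Q iff π^{-1}(V) ∈ τ.
  V = {}: π^{-1}(V) = ∅ ∈ τ ✓.
  V = {[θ]}: π^{-1}(V) = {θ} ∉ τ ✗.
  V = {[ι=κ]}: π^{-1}(V) = {ι, κ} ∈ τ ✓.
  V = {[θ], [ι=κ]}: π^{-1}(V) = {θ, ι, κ} ∈ τ ✓.
Open sets in the quotient: τ_Q = {{}, {[ι=κ]}, {[θ], [ι=κ]}} (3 elements).


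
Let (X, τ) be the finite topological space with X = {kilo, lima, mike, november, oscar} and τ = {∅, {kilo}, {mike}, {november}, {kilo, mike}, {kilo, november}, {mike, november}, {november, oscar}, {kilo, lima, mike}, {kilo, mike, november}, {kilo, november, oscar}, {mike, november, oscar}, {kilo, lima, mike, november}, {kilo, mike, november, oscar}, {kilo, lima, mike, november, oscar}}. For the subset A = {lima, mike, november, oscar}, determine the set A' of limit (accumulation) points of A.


A' = {lima, oscar}

For each x ∈ X, list the open sets U ∈ τ with x ∈ U, then check whether U ∩ (A ∖ {x}) ≠ ∅ for every such U.
  x = kilo: open {kilo} ∋ x has {kilo} ∩ (A ∖ {kilo}) = ∅, so x is NOT a limit point.
  x = lima: opens ∋ x are {kilo, lima, mike}, {kilo, lima, mike, november}, {kilo, lima, mike, november, oscar}; each meets A ∖ {lima}, so x IS a limit point.
  x = mike: open {mike} ∋ x has {mike} ∩ (A ∖ {mike}) = ∅, so x is NOT a limit point.
  x = november: open {november} ∋ x has {november} ∩ (A ∖ {november}) = ∅, so x is NOT a limit point.
  x = oscar: opens ∋ x are {november, oscar}, {kilo, november, oscar}, {mike, november, oscar}, {kilo, mike, november, oscar}, {kilo, lima, mike, november, oscar}; each meets A ∖ {oscar}, so x IS a limit point.
Collecting: A' = {lima, oscar}.


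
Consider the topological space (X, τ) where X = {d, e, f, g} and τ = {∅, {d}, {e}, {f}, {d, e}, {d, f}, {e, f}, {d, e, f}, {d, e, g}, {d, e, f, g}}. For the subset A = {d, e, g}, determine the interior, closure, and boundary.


int(A) = {d, e, g}, cl(A) = {d, e, g}, ∂A = ∅.

Closed sets in (X, τ) are complements of opens:
  closed(X, τ) = {∅, {f}, {g}, {d, g}, {e, g}, {f, g}, {d, e, g}, {d, f, g}, {e, f, g}, {d, e, f, g}}.
int(A) = ⋃ {U ∈ τ : U ⊆ A}. Opens contained in A: ∅, {d}, {e}, {d, e}, {d, e, g}.
Taking the union of these: int(A) = {d, e, g}.
cl(A) = ⋂ {C closed : A ⊆ C}. Closed sets containing A: {d, e, g}, {d, e, f, g}.
Intersecting these: cl(A) = {d, e, g}.
∂A = cl(A) ∖ int(A) = {d, e, g} ∖ {d, e, g} = ∅.


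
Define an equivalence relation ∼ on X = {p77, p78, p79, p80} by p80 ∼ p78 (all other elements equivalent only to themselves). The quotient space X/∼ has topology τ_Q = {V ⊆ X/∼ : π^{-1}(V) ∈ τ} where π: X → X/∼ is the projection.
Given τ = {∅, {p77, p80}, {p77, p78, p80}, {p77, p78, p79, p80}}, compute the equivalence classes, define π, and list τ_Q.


X/∼ = {[p77], [p78=p80], [p79]}; |τ_Q| = 3.

Equivalence classes: [p77], [p78=p80], [p79].
Quotient map π: X → X/∼ sends p77 ↦ [p77], p78 ↦ [p78=p80], p79 ↦ [p79], p80 ↦ [p78=p80].
For each subset V ⊆ X/∼, compute π^{-1}(V) ⊆ X and check whether π^{-1}(V) ∈ τ. V is open in τ_Q iff π^{-1}(V) ∈ τ.
  V = {}: π^{-1}(V) = ∅ ∈ τ ✓.
  V = {[p77]}: π^{-1}(V) = {p77} ∉ τ ✗.
  V = {[p78=p80]}: π^{-1}(V) = {p78, p80} ∉ τ ✗.
  V = {[p77], [p78=p80]}: π^{-1}(V) = {p77, p78, p80} ∈ τ ✓.
  V = {[p79]}: π^{-1}(V) = {p79} ∉ τ ✗.
  V = {[p77], [p79]}: π^{-1}(V) = {p77, p79} ∉ τ ✗.
  V = {[p78=p80], [p79]}: π^{-1}(V) = {p78, p79, p80} ∉ τ ✗.
  V = {[p77], [p78=p80], [p79]}: π^{-1}(V) = {p77, p78, p79, p80} ∈ τ ✓.
Open sets in the quotient: τ_Q = {{}, {[p77], [p78=p80]}, {[p77], [p78=p80], [p79]}} (3 elements).
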